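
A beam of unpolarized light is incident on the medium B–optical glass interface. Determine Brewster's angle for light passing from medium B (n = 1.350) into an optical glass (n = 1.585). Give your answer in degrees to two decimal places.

θ_B ≈ 49.58°

tan θ_B = n₂/n₁ = 1.585/1.350 = 1.1741. Taking the arctangent, θ_B = 49.58°.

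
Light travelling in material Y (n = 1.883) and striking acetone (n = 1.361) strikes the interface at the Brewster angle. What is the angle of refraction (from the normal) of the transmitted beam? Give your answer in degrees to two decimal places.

θ_t ≈ 54.14°

First find Brewster's angle: tan θ_B = 1.361/1.883 = 0.7228, giving θ_B = 35.86°.
At Brewster's angle the reflected and refracted rays are perpendicular, so θ_t = 90° − θ_B = 90° − 35.86° = 54.14°.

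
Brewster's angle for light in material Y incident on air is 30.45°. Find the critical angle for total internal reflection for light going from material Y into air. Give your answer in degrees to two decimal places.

From Brewster, n₂/n₁ = tan θ_B = tan 30.45° = 0.5879.
Then sin θ_c = n₂/n₁ = 0.5879, so θ_c = arcsin 0.5879 = 36.01°.

θ_c ≈ 36.01°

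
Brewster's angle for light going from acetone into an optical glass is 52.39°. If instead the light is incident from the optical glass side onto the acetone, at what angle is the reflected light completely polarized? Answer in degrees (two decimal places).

θ_B' ≈ 37.61°

Reversing the direction swaps n₁ and n₂, so tan θ_B' = 1/tan θ_B and θ_B' = 90° − θ_B.
Hence θ_B' = 90° − 52.39° = 37.61°.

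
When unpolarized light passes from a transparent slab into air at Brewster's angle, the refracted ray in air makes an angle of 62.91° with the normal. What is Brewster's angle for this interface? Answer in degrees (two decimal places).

θ_B ≈ 27.09°

Since the reflected and refracted rays are at right angles at the polarizing angle, θ_B + θ_t = 90°.
So θ_B = 90° − θ_t = 90° − 62.91° = 27.09°.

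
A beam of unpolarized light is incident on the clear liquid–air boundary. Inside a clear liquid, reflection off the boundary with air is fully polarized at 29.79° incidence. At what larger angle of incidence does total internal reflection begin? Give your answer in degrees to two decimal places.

θ_c ≈ 34.92°

From Brewster, n₂/n₁ = tan θ_B = tan 29.79° = 0.5725.
Then sin θ_c = n₂/n₁ = 0.5725, so θ_c = arcsin 0.5725 = 34.92°.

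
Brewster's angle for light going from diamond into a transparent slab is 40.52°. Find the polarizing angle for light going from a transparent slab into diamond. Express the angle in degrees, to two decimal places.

θ_B' ≈ 49.48°

Reversing the direction swaps n₁ and n₂, so tan θ_B' = 1/tan θ_B and θ_B' = 90° − θ_B.
Hence θ_B' = 90° − 40.52° = 49.48°.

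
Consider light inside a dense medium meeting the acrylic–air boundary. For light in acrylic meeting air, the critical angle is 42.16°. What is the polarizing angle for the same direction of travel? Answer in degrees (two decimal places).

At the critical angle sin θ_c = n₂/n₁, giving n₂/n₁ = sin 42.16° = 0.6712.
Then tan θ_B = n₂/n₁ = 0.6712, so θ_B = arctan 0.6712 = 33.87°.

θ_B ≈ 33.87°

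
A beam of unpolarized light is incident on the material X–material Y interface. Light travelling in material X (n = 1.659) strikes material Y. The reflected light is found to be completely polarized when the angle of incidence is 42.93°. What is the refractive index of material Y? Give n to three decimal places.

n ≈ 1.543

Brewster's law: tan θ_B = n₂/n₁ (light incident in material X, refracted into material Y).
n₂ = n₁ tan θ_B = 1.659 × tan 42.93° = 1.543.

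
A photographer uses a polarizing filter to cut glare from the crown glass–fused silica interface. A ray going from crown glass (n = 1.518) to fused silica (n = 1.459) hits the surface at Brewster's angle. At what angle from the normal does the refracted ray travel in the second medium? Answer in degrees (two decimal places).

θ_t ≈ 46.14°

First find Brewster's angle: tan θ_B = 1.459/1.518 = 0.9611, giving θ_B = 43.86°.
Since θ_B + θ_t = 90° at Brewster incidence, θ_t = 90° − 43.86° = 46.14°.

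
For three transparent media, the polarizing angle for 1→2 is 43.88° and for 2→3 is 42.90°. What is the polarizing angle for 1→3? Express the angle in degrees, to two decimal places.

n₂/n₁ = tan 43.88° = 0.9616 and n₃/n₂ = tan 42.90° = 0.9293.
So n₃/n₁ = (n₂/n₁)(n₃/n₂) = 0.9616 × 0.9293 = 0.8936.
θ_B(1→3) = arctan(0.8936) = 41.78°.

θ_B ≈ 41.78°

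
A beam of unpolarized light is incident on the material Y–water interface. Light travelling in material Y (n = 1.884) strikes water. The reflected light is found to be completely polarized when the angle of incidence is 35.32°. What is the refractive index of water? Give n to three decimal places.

n ≈ 1.335

Brewster's law: tan θ_B = n₂/n₁ (light incident in material Y, refracted into water).
n₂ = n₁ tan θ_B = 1.884 × tan 35.32° = 1.335.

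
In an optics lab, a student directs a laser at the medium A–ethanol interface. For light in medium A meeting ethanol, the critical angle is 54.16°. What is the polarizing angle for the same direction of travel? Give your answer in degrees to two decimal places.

At the critical angle sin θ_c = n₂/n₁, giving n₂/n₁ = sin 54.16° = 0.8107.
Then tan θ_B = n₂/n₁ = 0.8107, so θ_B = arctan 0.8107 = 39.03°.

θ_B ≈ 39.03°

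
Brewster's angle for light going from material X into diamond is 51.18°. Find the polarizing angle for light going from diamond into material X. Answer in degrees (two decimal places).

tan θ_B' = n₁/n₂ = 1/tan θ_B, so θ_B' = 90° − θ_B.
θ_B' = 90° − 51.18° = 38.82°.

θ_B' ≈ 38.82°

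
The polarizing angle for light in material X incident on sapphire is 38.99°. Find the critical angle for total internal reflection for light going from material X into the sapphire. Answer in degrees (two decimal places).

n₂/n₁ = tan 38.99° = 0.8095; the critical angle satisfies sin θ_c = n₂/n₁.
θ_c = arcsin(0.8095) = 54.05°.

θ_c ≈ 54.05°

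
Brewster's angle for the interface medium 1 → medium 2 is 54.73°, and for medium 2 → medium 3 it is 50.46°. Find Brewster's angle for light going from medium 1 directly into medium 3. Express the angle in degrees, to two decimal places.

θ_B ≈ 59.72°

tan θ_B(1→2) = n₂/n₁ = tan 54.73° = 1.4139.
tan θ_B(2→3) = n₃/n₂ = tan 50.46° = 1.2114.
Multiplying, n₃/n₁ = 1.4139 × 1.2114 = 1.7128, and θ_B(1→3) = arctan 1.7128 = 59.72°.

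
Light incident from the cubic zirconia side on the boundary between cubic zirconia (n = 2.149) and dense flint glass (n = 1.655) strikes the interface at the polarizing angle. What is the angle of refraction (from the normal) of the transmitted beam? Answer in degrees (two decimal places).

tan θ_B = n₂/n₁ = 1.655/2.149 = 0.7701, so θ_B = 37.60°.
Since θ_B + θ_t = 90° at Brewster incidence, θ_t = 90° − 37.60° = 52.40°.

θ_t ≈ 52.40°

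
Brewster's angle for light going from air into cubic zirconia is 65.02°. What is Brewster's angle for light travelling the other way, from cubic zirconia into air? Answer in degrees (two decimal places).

Reversing the direction swaps n₁ and n₂, so tan θ_B' = 1/tan θ_B and θ_B' = 90° − θ_B.
Hence θ_B' = 90° − 65.02° = 24.98°.

θ_B' ≈ 24.98°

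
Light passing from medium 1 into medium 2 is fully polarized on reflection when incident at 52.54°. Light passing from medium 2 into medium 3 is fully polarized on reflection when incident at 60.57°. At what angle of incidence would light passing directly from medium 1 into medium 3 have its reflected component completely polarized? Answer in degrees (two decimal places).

θ_B ≈ 66.62°

tan θ_B(1→2) = n₂/n₁ = tan 52.54° = 1.3051.
tan θ_B(2→3) = n₃/n₂ = tan 60.57° = 1.7725.
Multiplying, n₃/n₁ = 1.3051 × 1.7725 = 2.3134, and θ_B(1→3) = arctan 2.3134 = 66.62°.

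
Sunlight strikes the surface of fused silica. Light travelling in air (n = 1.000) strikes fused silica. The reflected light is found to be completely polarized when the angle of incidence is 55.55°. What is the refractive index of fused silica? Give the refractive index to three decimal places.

Brewster's law: tan θ_B = n₂/n₁ (light incident in air, refracted into fused silica).
n₂ = n₁ tan θ_B = 1.000 × tan 55.55° = 1.458.

n ≈ 1.458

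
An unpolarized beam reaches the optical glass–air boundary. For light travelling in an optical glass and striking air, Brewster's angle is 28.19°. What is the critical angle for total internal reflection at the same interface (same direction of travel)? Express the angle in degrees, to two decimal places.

From Brewster, n₂/n₁ = tan θ_B = tan 28.19° = 0.5360.
Then sin θ_c = n₂/n₁ = 0.5360, so θ_c = arcsin 0.5360 = 32.41°.

θ_c ≈ 32.41°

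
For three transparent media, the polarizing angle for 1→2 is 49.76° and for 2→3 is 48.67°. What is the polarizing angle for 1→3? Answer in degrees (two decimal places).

θ_B ≈ 53.34°

tan θ_B(1→2) = n₂/n₁ = tan 49.76° = 1.1817.
tan θ_B(2→3) = n₃/n₂ = tan 48.67° = 1.1371.
So n₃/n₁ = (n₂/n₁)(n₃/n₂) = 1.1817 × 1.1371 = 1.3436.
θ_B(1→3) = arctan(1.3436) = 53.34°.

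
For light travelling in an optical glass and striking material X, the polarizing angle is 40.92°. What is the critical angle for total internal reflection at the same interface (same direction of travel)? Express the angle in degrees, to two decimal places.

n₂/n₁ = tan 40.92° = 0.8668; the critical angle satisfies sin θ_c = n₂/n₁.
θ_c = arcsin(0.8668) = 60.09°.

θ_c ≈ 60.09°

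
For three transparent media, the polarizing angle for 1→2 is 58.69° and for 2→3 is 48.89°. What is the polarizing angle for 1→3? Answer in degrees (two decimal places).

θ_B ≈ 62.04°

tan θ_B(1→2) = n₂/n₁ = tan 58.69° = 1.6441.
tan θ_B(2→3) = n₃/n₂ = tan 48.89° = 1.1459.
Multiplying, n₃/n₁ = 1.6441 × 1.1459 = 1.8840, and θ_B(1→3) = arctan 1.8840 = 62.04°.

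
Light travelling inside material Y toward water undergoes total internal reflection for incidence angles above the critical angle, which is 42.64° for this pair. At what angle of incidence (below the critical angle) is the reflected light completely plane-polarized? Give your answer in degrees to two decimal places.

θ_B ≈ 34.11°

n₂/n₁ = sin θ_c = sin 42.64° = 0.6774.
tan θ_B equals the same ratio, so θ_B = arctan(0.6774) = 34.11°.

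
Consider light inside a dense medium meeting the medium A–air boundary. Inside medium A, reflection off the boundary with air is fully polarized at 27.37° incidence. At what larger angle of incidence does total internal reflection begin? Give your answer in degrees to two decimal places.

n₂/n₁ = tan 27.37° = 0.5177; the critical angle satisfies sin θ_c = n₂/n₁.
θ_c = arcsin(0.5177) = 31.18°.

θ_c ≈ 31.18°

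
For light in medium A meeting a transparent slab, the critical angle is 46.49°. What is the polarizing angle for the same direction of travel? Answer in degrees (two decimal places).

θ_B ≈ 35.95°

n₂/n₁ = sin θ_c = sin 46.49° = 0.7253.
tan θ_B equals the same ratio, so θ_B = arctan(0.7253) = 35.95°.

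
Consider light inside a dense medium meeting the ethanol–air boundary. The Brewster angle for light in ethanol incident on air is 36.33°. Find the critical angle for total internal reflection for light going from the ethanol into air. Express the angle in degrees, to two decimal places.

n₂/n₁ = tan 36.33° = 0.7354; the critical angle satisfies sin θ_c = n₂/n₁.
θ_c = arcsin(0.7354) = 47.34°.

θ_c ≈ 47.34°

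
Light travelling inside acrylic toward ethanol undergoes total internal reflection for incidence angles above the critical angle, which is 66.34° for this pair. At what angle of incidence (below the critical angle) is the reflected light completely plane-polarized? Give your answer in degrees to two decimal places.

n₂/n₁ = sin θ_c = sin 66.34° = 0.9159.
tan θ_B equals the same ratio, so θ_B = arctan(0.9159) = 42.49°.

θ_B ≈ 42.49°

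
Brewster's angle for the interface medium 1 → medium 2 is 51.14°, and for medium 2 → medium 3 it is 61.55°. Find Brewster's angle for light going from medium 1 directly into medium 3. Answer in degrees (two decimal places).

θ_B ≈ 66.42°

Each Brewster angle gives a ratio: n₂/n₁ = tan 51.14° = 1.2411, n₃/n₂ = tan 61.55° = 1.8456.
So n₃/n₁ = (n₂/n₁)(n₃/n₂) = 1.2411 × 1.8456 = 2.2906.
θ_B(1→3) = arctan(2.2906) = 66.42°.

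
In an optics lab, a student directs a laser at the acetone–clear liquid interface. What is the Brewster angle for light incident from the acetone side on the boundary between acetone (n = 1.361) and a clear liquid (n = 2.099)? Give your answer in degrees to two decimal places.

θ_B ≈ 57.04°

At Brewster's angle the reflected and refracted rays are perpendicular, which with Snell's law gives tan θ_B = n₂/n₁.
tan θ_B = n₂/n₁ = 2.099/1.361 = 1.5422.
θ_B = arctan(1.5422) = 57.04°.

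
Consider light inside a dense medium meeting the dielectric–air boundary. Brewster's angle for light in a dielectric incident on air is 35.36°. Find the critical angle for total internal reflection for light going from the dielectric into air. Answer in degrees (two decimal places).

θ_c ≈ 45.20°

tan θ_B = n₂/n₁ = tan 35.36° = 0.7096.
Total internal reflection: sin θ_c = n₂/n₁ = 0.7096.
θ_c = arcsin(0.7096) = 45.20°.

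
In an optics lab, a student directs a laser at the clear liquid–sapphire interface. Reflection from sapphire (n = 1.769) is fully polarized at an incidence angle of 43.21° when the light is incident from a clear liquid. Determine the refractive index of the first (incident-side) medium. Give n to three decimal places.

Brewster's law: tan θ_B = n₂/n₁ (light incident in a clear liquid, refracted into sapphire).
n₁ = n₂ / tan θ_B = 1.769 / tan 43.21° = 1.883.

n ≈ 1.883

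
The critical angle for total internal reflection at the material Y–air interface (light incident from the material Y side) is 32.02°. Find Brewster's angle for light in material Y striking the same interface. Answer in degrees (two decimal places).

θ_B ≈ 27.93°

n₂/n₁ = sin θ_c = sin 32.02° = 0.5302.
tan θ_B equals the same ratio, so θ_B = arctan(0.5302) = 27.93°.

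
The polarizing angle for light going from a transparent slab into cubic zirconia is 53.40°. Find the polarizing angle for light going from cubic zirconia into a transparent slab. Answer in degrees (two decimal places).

Reversing the direction swaps n₁ and n₂, so tan θ_B' = 1/tan θ_B and θ_B' = 90° − θ_B.
Hence θ_B' = 90° − 53.40° = 36.60°.

θ_B' ≈ 36.60°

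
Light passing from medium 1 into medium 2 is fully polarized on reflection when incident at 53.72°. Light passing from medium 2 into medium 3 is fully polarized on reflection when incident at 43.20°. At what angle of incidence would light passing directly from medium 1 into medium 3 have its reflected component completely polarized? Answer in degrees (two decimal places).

Each Brewster angle gives a ratio: n₂/n₁ = tan 53.72° = 1.3623, n₃/n₂ = tan 43.20° = 0.9391.
So n₃/n₁ = (n₂/n₁)(n₃/n₂) = 1.3623 × 0.9391 = 1.2793.
θ_B(1→3) = arctan(1.2793) = 51.99°.

θ_B ≈ 51.99°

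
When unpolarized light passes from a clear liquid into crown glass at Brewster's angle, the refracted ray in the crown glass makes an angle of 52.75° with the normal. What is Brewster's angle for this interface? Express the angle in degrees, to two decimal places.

Brewster's condition makes the reflected and refracted beams perpendicular: θ_B + θ_t = 90°.
θ_B = 90° − 52.75° = 37.25°.

θ_B ≈ 37.25°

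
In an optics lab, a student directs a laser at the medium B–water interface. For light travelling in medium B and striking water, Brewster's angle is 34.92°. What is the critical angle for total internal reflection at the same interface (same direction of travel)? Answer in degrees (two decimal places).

From Brewster, n₂/n₁ = tan θ_B = tan 34.92° = 0.6981.
Then sin θ_c = n₂/n₁ = 0.6981, so θ_c = arcsin 0.6981 = 44.28°.

θ_c ≈ 44.28°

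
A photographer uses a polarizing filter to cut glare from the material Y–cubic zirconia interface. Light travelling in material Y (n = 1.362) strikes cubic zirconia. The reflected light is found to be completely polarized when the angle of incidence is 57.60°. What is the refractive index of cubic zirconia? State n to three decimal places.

Brewster's law: tan θ_B = n₂/n₁ (light incident in material Y, refracted into cubic zirconia).
n₂ = n₁ tan θ_B = 1.362 × tan 57.60° = 2.146.

n ≈ 2.146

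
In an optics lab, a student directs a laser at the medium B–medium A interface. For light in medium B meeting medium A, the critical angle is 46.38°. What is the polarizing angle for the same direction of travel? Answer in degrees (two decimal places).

θ_B ≈ 35.90°

n₂/n₁ = sin θ_c = sin 46.38° = 0.7239.
tan θ_B equals the same ratio, so θ_B = arctan(0.7239) = 35.90°.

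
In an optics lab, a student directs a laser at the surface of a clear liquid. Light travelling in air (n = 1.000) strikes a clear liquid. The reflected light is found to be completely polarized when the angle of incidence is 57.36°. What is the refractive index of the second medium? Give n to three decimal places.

Brewster's law: tan θ_B = n₂/n₁ (light incident in air, refracted into a clear liquid).
n₂ = n₁ tan θ_B = 1.000 × tan 57.36° = 1.561.

n ≈ 1.561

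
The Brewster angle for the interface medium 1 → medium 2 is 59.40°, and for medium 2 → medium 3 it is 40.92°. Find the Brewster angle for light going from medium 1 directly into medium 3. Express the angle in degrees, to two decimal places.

Each Brewster angle gives a ratio: n₂/n₁ = tan 59.40° = 1.6909, n₃/n₂ = tan 40.92° = 0.8668.
n₃/n₁ = 1.4657. Then tan θ_B(1→3) = n₃/n₁, so θ_B(1→3) = arctan(1.4657) = 55.70°.

θ_B ≈ 55.70°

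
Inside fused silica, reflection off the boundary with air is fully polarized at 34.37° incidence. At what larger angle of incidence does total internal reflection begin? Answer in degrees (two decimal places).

n₂/n₁ = tan 34.37° = 0.6839; the critical angle satisfies sin θ_c = n₂/n₁.
θ_c = arcsin(0.6839) = 43.15°.

θ_c ≈ 43.15°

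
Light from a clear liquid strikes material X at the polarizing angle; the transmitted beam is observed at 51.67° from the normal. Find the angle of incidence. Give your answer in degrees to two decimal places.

θ_B ≈ 38.33°

At Brewster's angle the reflected and refracted rays are perpendicular, so θ_B + θ_t = 90°.
θ_B = 90° − 51.67° = 38.33°.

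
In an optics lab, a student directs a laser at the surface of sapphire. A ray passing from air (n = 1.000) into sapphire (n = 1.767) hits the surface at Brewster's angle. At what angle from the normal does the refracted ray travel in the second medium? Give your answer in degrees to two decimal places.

First find Brewster's angle: tan θ_B = 1.767/1.000 = 1.7670, giving θ_B = 60.49°.
At Brewster's angle the reflected and refracted rays are perpendicular, so θ_t = 90° − θ_B = 90° − 60.49° = 29.51°.

θ_t ≈ 29.51°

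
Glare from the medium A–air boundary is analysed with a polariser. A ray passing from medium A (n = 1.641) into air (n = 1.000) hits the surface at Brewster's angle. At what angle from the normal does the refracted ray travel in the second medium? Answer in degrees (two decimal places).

θ_t ≈ 58.64°

First find Brewster's angle: tan θ_B = 1.000/1.641 = 0.6094, giving θ_B = 31.36°.
The refracted ray is perpendicular to the reflected ray, so θ_t = 90° − θ_B = 58.64°.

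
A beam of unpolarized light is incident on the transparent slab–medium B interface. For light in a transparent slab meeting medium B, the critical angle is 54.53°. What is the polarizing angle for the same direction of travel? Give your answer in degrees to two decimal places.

θ_B ≈ 39.16°

sin θ_c = n₂/n₁, so n₂/n₁ = sin 54.53° = 0.8144.
Brewster: tan θ_B = n₂/n₁ = 0.8144.
θ_B = arctan(0.8144) = 39.16°.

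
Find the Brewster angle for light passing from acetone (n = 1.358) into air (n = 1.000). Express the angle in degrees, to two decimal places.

Here n₂/n₁ = 1.000/1.358 = 0.7364, and Brewster's law gives tan θ_B = n₂/n₁. Taking the arctangent, θ_B = 36.37°.

θ_B ≈ 36.37°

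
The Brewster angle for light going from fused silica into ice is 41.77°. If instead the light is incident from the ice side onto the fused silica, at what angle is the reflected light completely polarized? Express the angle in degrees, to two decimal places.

θ_B' ≈ 48.23°

Reversing the direction swaps n₁ and n₂, so tan θ_B' = 1/tan θ_B and θ_B' = 90° − θ_B.
Hence θ_B' = 90° − 41.77° = 48.23°.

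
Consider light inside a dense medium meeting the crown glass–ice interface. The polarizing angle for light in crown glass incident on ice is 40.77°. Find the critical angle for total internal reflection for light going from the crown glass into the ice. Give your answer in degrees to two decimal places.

θ_c ≈ 59.57°

n₂/n₁ = tan 40.77° = 0.8623; the critical angle satisfies sin θ_c = n₂/n₁.
θ_c = arcsin(0.8623) = 59.57°.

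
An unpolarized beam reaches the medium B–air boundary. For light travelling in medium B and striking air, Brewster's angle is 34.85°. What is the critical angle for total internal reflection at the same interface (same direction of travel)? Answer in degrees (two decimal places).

θ_c ≈ 44.13°

From Brewster, n₂/n₁ = tan θ_B = tan 34.85° = 0.6963.
Then sin θ_c = n₂/n₁ = 0.6963, so θ_c = arcsin 0.6963 = 44.13°.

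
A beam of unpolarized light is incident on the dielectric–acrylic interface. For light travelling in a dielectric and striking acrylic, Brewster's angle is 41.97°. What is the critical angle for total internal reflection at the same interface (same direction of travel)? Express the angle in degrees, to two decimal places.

tan θ_B = n₂/n₁ = tan 41.97° = 0.8995.
Total internal reflection: sin θ_c = n₂/n₁ = 0.8995.
θ_c = arcsin(0.8995) = 64.09°.

θ_c ≈ 64.09°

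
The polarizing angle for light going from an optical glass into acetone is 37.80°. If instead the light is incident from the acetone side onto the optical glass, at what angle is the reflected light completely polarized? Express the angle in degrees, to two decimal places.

The two Brewster angles are complementary: θ_B' = 90° − θ_B = 90° − 37.80° = 52.20°.

θ_B' ≈ 52.20°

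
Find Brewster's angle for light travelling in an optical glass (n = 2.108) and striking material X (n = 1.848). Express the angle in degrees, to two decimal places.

Brewster's condition: tan θ_B = n₂/n₁ = 1.848/2.108 = 0.8767.
So θ_B = arctan 0.8767 = 41.24°.

θ_B ≈ 41.24°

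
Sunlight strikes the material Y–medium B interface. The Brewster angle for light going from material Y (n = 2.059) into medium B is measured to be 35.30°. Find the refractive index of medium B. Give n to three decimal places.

At the Brewster angle, tan θ_B = n₂/n₁ with n₁ on the incident side (material Y) and n₂ on the transmitted side (medium B).
n₂ = n₁ tan θ_B = 2.059 × tan 35.30° = 1.458.

n ≈ 1.458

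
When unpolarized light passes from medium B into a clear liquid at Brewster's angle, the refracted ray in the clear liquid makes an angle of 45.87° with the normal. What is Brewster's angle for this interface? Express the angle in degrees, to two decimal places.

θ_B ≈ 44.13°

Since the reflected and refracted rays are at right angles at the polarizing angle, θ_B + θ_t = 90°.
So θ_B = 90° − θ_t = 90° − 45.87° = 44.13°.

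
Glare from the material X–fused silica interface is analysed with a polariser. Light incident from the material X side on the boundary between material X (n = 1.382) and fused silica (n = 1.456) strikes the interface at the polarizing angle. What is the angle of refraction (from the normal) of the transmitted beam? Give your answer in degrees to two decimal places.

θ_t ≈ 43.51°

tan θ_B = n₂/n₁ = 1.456/1.382 = 1.0535, so θ_B = 46.49°.
At Brewster's angle the reflected and refracted rays are perpendicular, so θ_t = 90° − θ_B = 90° − 46.49° = 43.51°.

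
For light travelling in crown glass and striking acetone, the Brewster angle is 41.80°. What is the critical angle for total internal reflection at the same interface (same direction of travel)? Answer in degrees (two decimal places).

n₂/n₁ = tan 41.80° = 0.8941; the critical angle satisfies sin θ_c = n₂/n₁.
θ_c = arcsin(0.8941) = 63.39°.

θ_c ≈ 63.39°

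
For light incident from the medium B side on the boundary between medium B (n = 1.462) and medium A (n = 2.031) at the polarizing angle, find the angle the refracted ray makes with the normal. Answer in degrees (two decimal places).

θ_t ≈ 35.75°

θ_B = arctan(n₂/n₁) = arctan(2.031/1.462) = 54.25°.
At Brewster's angle the reflected and refracted rays are perpendicular, so θ_t = 90° − θ_B = 90° − 54.25° = 35.75°.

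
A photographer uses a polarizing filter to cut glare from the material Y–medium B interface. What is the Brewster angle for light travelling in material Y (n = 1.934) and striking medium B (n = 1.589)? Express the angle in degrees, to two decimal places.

At Brewster's angle the reflected and refracted rays are perpendicular, which with Snell's law gives tan θ_B = n₂/n₁.
Here n₂/n₁ = 1.589/1.934 = 0.8216, and Brewster's law gives tan θ_B = n₂/n₁.
So θ_B = arctan 0.8216 = 39.41°.

θ_B ≈ 39.41°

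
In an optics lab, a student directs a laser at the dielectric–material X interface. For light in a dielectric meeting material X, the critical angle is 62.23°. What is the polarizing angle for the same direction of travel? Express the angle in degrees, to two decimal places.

θ_B ≈ 41.50°

n₂/n₁ = sin θ_c = sin 62.23° = 0.8848.
tan θ_B equals the same ratio, so θ_B = arctan(0.8848) = 41.50°.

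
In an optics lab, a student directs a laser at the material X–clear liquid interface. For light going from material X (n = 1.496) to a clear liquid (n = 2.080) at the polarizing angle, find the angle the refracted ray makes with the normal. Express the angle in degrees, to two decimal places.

θ_t ≈ 35.72°

θ_B = arctan(n₂/n₁) = arctan(2.080/1.496) = 54.28°.
Since θ_B + θ_t = 90° at Brewster incidence, θ_t = 90° − 54.28° = 35.72°.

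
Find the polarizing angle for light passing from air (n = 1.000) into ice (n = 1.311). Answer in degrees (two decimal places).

θ_B ≈ 52.66°

tan θ_B = n₂/n₁ = 1.311/1.000 = 1.3110. Taking the arctangent, θ_B = 52.66°.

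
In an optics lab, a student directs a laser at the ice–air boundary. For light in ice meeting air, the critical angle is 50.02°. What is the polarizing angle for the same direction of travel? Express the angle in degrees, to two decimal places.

n₂/n₁ = sin θ_c = sin 50.02° = 0.7663.
tan θ_B equals the same ratio, so θ_B = arctan(0.7663) = 37.46°.

θ_B ≈ 37.46°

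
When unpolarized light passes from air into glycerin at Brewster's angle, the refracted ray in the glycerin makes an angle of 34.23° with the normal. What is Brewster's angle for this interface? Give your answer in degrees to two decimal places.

At Brewster's angle the reflected and refracted rays are perpendicular, so θ_B + θ_t = 90°.
So θ_B = 90° − θ_t = 90° − 34.23° = 55.77°.

θ_B ≈ 55.77°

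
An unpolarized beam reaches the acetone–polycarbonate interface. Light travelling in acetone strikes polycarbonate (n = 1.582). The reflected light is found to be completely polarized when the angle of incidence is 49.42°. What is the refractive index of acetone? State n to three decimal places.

At Brewster's angle, tan θ_B = n₂/n₁ with n₁ on the incident side (acetone) and n₂ on the transmitted side (polycarbonate).
n₁ = n₂ / tan θ_B = 1.582 / tan 49.42° = 1.355.

n ≈ 1.355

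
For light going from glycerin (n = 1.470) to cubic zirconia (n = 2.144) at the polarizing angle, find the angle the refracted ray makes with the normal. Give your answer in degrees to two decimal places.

θ_B = arctan(n₂/n₁) = arctan(2.144/1.470) = 55.56°.
The refracted ray is perpendicular to the reflected ray, so θ_t = 90° − θ_B = 34.44°.

θ_t ≈ 34.44°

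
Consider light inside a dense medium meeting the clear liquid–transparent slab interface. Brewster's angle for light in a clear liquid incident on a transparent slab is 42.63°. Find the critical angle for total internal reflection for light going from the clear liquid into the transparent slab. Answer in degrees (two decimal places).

tan θ_B = n₂/n₁ = tan 42.63° = 0.9205.
Total internal reflection: sin θ_c = n₂/n₁ = 0.9205.
θ_c = arcsin(0.9205) = 67.00°.

θ_c ≈ 67.00°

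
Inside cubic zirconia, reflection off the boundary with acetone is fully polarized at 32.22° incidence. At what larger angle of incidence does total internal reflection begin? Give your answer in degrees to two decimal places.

tan θ_B = n₂/n₁ = tan 32.22° = 0.6302.
Total internal reflection: sin θ_c = n₂/n₁ = 0.6302.
θ_c = arcsin(0.6302) = 39.07°.

θ_c ≈ 39.07°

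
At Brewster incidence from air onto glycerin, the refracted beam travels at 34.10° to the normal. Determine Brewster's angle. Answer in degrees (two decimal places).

θ_B ≈ 55.90°

Brewster's condition makes the reflected and refracted beams perpendicular: θ_B + θ_t = 90°.
θ_B = 90° − 34.10° = 55.90°.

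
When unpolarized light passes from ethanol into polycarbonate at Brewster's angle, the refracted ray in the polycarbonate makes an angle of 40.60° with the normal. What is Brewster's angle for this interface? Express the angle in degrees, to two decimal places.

Since the reflected and refracted rays are at right angles at the polarizing angle, θ_B + θ_t = 90°.
θ_B = 90° − 40.60° = 49.40°.

θ_B ≈ 49.40°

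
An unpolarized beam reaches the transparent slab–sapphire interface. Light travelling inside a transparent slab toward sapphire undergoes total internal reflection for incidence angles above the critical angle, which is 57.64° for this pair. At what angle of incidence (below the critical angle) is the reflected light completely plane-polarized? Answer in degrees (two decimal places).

n₂/n₁ = sin θ_c = sin 57.64° = 0.8447.
tan θ_B equals the same ratio, so θ_B = arctan(0.8447) = 40.19°.

θ_B ≈ 40.19°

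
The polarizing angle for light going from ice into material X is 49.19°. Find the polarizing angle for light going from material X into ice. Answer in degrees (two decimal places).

θ_B' ≈ 40.81°

Reversing the direction swaps n₁ and n₂, so tan θ_B' = 1/tan θ_B and θ_B' = 90° − θ_B.
Hence θ_B' = 90° − 49.19° = 40.81°.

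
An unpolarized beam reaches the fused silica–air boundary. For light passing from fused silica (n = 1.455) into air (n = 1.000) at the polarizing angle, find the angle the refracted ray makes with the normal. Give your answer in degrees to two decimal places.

θ_t ≈ 55.50°

First find Brewster's angle: tan θ_B = 1.000/1.455 = 0.6873, giving θ_B = 34.50°.
Since θ_B + θ_t = 90° at Brewster incidence, θ_t = 90° − 34.50° = 55.50°.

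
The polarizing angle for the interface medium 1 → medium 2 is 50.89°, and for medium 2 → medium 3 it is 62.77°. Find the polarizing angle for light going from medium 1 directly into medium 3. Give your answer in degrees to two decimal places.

n₂/n₁ = tan 50.89° = 1.2301 and n₃/n₂ = tan 62.77° = 1.9433.
So n₃/n₁ = (n₂/n₁)(n₃/n₂) = 1.2301 × 1.9433 = 2.3904.
θ_B(1→3) = arctan(2.3904) = 67.30°.

θ_B ≈ 67.30°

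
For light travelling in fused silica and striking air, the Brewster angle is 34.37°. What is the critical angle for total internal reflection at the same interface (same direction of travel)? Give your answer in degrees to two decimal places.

From Brewster, n₂/n₁ = tan θ_B = tan 34.37° = 0.6839.
Then sin θ_c = n₂/n₁ = 0.6839, so θ_c = arcsin 0.6839 = 43.15°.

θ_c ≈ 43.15°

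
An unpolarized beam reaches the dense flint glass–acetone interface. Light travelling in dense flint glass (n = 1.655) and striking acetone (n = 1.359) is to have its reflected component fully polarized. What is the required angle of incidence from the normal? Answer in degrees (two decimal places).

Here n₂/n₁ = 1.359/1.655 = 0.8211, and Brewster's law gives tan θ_B = n₂/n₁.
So θ_B = arctan 0.8211 = 39.39°.

θ_B ≈ 39.39°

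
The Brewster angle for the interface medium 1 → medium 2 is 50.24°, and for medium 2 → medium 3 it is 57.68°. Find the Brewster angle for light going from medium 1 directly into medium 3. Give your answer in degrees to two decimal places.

Each Brewster angle gives a ratio: n₂/n₁ = tan 50.24° = 1.2019, n₃/n₂ = tan 57.68° = 1.5806.
So n₃/n₁ = (n₂/n₁)(n₃/n₂) = 1.2019 × 1.5806 = 1.8998.
θ_B(1→3) = arctan(1.8998) = 62.24°.

θ_B ≈ 62.24°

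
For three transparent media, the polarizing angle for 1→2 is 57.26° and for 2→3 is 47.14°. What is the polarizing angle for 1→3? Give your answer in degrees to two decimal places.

n₂/n₁ = tan 57.26° = 1.5553 and n₃/n₂ = tan 47.14° = 1.0776.
Multiplying, n₃/n₁ = 1.5553 × 1.0776 = 1.6760, and θ_B(1→3) = arctan 1.6760 = 59.18°.

θ_B ≈ 59.18°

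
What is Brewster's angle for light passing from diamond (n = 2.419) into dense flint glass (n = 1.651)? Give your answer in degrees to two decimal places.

θ_B ≈ 34.31°

Here n₂/n₁ = 1.651/2.419 = 0.6825, and Brewster's law gives tan θ_B = n₂/n₁.
So θ_B = arctan 0.6825 = 34.31°.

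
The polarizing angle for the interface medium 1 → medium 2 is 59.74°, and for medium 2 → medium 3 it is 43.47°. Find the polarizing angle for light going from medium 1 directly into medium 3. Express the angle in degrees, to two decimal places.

θ_B ≈ 58.39°

n₂/n₁ = tan 59.74° = 1.7140 and n₃/n₂ = tan 43.47° = 0.9480.
n₃/n₁ = 1.6249. Then tan θ_B(1→3) = n₃/n₁, so θ_B(1→3) = arctan(1.6249) = 58.39°.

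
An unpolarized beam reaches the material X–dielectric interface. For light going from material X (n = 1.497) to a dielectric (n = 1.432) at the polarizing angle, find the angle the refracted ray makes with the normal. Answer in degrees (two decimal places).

θ_t ≈ 46.27°

First find Brewster's angle: tan θ_B = 1.432/1.497 = 0.9566, giving θ_B = 43.73°.
At Brewster's angle the reflected and refracted rays are perpendicular, so θ_t = 90° − θ_B = 90° − 43.73° = 46.27°.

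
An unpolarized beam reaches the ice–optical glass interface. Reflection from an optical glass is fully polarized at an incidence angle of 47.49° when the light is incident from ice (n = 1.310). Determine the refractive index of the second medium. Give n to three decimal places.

Brewster's law: tan θ_B = n₂/n₁ (light incident in ice, refracted into an optical glass).
n₂ = n₁ tan θ_B = 1.310 × tan 47.49° = 1.429.

n ≈ 1.429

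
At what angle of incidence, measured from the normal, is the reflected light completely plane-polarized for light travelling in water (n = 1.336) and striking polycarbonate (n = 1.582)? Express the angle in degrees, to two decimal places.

θ_B ≈ 49.82°

Here n₂/n₁ = 1.582/1.336 = 1.1841, and Brewster's law gives tan θ_B = n₂/n₁.
So θ_B = arctan 1.1841 = 49.82°.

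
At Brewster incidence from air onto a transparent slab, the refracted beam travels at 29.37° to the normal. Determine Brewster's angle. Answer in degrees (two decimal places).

Brewster's condition makes the reflected and refracted beams perpendicular: θ_B + θ_t = 90°.
θ_B = 90° − 29.37° = 60.63°.

θ_B ≈ 60.63°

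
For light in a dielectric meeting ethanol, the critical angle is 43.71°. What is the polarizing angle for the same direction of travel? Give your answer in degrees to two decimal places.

θ_B ≈ 34.64°

sin θ_c = n₂/n₁, so n₂/n₁ = sin 43.71° = 0.6910.
Brewster: tan θ_B = n₂/n₁ = 0.6910.
θ_B = arctan(0.6910) = 34.64°.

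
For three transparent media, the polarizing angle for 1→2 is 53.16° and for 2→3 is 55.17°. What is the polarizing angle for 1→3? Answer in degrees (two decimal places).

Each Brewster angle gives a ratio: n₂/n₁ = tan 53.16° = 1.3348, n₃/n₂ = tan 55.17° = 1.4372.
So n₃/n₁ = (n₂/n₁)(n₃/n₂) = 1.3348 × 1.4372 = 1.9184.
θ_B(1→3) = arctan(1.9184) = 62.47°.

θ_B ≈ 62.47°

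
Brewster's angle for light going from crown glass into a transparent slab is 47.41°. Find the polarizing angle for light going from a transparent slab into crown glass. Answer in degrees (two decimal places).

tan θ_B' = n₁/n₂ = 1/tan θ_B, so θ_B' = 90° − θ_B.
θ_B' = 90° − 47.41° = 42.59°.

θ_B' ≈ 42.59°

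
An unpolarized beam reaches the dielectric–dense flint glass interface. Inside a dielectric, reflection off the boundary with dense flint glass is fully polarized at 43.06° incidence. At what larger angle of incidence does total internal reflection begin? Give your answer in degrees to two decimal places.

n₂/n₁ = tan 43.06° = 0.9345; the critical angle satisfies sin θ_c = n₂/n₁.
θ_c = arcsin(0.9345) = 69.14°.

θ_c ≈ 69.14°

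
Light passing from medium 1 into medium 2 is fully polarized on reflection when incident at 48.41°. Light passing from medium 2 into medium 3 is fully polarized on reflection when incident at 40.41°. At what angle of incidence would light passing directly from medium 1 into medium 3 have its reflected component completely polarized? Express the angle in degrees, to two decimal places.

tan θ_B(1→2) = n₂/n₁ = tan 48.41° = 1.1267.
tan θ_B(2→3) = n₃/n₂ = tan 40.41° = 0.8514.
So n₃/n₁ = (n₂/n₁)(n₃/n₂) = 1.1267 × 0.8514 = 0.9593.
θ_B(1→3) = arctan(0.9593) = 43.81°.

θ_B ≈ 43.81°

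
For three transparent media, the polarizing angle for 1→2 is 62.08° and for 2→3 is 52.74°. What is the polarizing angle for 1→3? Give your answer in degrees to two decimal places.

θ_B ≈ 68.05°

Each Brewster angle gives a ratio: n₂/n₁ = tan 62.08° = 1.8871, n₃/n₂ = tan 52.74° = 1.3146.
So n₃/n₁ = (n₂/n₁)(n₃/n₂) = 1.8871 × 1.3146 = 2.4807.
θ_B(1→3) = arctan(2.4807) = 68.05°.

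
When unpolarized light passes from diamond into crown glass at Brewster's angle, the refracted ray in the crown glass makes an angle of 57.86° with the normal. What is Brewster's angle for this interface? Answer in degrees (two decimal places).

θ_B ≈ 32.14°

At Brewster's angle the reflected and refracted rays are perpendicular, so θ_B + θ_t = 90°.
So θ_B = 90° − θ_t = 90° − 57.86° = 32.14°.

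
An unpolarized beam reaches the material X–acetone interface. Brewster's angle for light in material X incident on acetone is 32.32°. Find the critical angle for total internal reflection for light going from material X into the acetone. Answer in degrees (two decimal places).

θ_c ≈ 39.25°

tan θ_B = n₂/n₁ = tan 32.32° = 0.6327.
Total internal reflection: sin θ_c = n₂/n₁ = 0.6327.
θ_c = arcsin(0.6327) = 39.25°.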